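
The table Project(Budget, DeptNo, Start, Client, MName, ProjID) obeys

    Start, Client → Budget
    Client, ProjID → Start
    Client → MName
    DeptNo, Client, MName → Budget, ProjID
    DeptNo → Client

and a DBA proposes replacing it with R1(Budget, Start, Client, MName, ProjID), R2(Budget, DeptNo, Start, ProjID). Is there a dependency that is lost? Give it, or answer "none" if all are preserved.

Check DeptNo → Client: no single fragment contains all of {DeptNo, Client}, and the restricted closure of {DeptNo} across the fragments never reaches {Client}.
Start, Client → Budget is preserved.
Client, ProjID → Start is preserved.
Client → MName is preserved.
DeptNo, Client, MName → Budget, ProjID is preserved.

DeptNo → Client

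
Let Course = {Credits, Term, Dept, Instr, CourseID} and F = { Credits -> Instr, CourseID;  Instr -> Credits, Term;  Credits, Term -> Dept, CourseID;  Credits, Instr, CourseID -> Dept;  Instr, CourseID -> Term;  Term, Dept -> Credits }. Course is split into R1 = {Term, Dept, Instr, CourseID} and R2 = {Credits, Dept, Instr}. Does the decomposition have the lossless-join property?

Common attributes: R1 ∩ R2 = {Dept, Instr}.
Closure of {Dept, Instr}: Instr → Credits, Term applies, adding Credits, Term; Credits, Term → Dept, CourseID applies, adding CourseID. So (Dept, Instr)⁺ = {Credits, Term, Dept, Instr, CourseID}.
This closure contains every attribute of R1, so R1 ∩ R2 → R1. The join is lossless.

Yes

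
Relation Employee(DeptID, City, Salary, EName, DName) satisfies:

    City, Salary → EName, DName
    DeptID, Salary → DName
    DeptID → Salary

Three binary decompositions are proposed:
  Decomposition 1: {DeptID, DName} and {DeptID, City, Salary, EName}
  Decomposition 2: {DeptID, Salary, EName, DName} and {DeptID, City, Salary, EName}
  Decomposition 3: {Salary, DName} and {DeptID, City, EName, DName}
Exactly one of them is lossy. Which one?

Decomposition 3

Decomposition 1: common = {DeptID}, closure = {DeptID, Salary, DName} → lossless.
Decomposition 2: common = {DeptID, Salary, EName}, closure = {DeptID, Salary, EName, DName} → lossless.
Decomposition 3: common = {DName}, closure = {DName} → lossy.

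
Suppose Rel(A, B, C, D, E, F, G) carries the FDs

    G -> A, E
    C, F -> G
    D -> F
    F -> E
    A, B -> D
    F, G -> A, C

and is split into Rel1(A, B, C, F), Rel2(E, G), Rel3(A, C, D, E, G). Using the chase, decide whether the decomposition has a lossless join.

No

Chase test. Columns are A, B, C, D, E, F, G; row i has aⱼ where attribute j ∈ Reli, else bᵢⱼ.
Initial tableau (one row per fragment):
  row 1: a1 a2 a3 b14 b15 a6 b17
  row 2: b21 b22 b23 b24 a5 b26 a7
  row 3: a1 b32 a3 a4 a5 b36 a7
Rows 2 and 3 agree on G; apply G→A, E and equate their A, E entries.
No row becomes fully distinguished — the join is lossy.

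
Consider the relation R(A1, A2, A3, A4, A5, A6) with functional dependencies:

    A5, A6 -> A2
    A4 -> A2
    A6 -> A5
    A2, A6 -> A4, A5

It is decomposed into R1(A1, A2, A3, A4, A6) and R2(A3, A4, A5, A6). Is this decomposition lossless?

Common attributes: R1 ∩ R2 = {A3, A4, A6}.
Closure of {A3, A4, A6}: A4 → A2 applies, adding A2; A6 → A5 applies, adding A5. So (A3, A4, A6)⁺ = {A2, A3, A4, A5, A6}.
This closure contains every attribute of R2, so R1 ∩ R2 → R2. The join is lossless.

Yes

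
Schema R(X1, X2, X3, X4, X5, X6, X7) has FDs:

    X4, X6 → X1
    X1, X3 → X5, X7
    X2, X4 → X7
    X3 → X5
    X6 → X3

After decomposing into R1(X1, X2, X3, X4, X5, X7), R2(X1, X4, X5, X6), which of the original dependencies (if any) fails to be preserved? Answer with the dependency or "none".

X6 → X3

Check X6 → X3: no single fragment contains all of {X3, X6}, and the restricted closure of {X6} across the fragments never reaches {X3}.
X4, X6 → X1 is preserved.
X1, X3 → X5, X7 is preserved.
X2, X4 → X7 is preserved.
X3 → X5 is preserved.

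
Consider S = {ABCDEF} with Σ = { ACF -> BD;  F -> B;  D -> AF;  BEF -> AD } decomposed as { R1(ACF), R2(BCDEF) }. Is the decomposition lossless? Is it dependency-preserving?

Lossless test: (CF)⁺ = {BCF}, which is a superkey of neither fragment — lossy.
Dependency preservation: the restricted closure of {ACF} across the fragments never reaches {BD}, so ACF → BD cannot be enforced without a join — not preserved.

lossy and not dependency-preserving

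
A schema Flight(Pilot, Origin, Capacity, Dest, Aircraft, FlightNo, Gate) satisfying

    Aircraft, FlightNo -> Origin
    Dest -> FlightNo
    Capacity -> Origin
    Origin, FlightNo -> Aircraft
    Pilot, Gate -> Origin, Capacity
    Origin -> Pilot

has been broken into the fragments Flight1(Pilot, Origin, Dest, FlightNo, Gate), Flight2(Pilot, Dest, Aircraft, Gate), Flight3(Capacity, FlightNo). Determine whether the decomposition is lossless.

Chase test. Columns are Pilot, Origin, Capacity, Dest, Aircraft, FlightNo, Gate; row i has aⱼ where attribute j ∈ Flighti, else bᵢⱼ.
Initial tableau (one row per fragment):
  row 1: a1 a2 b13 a4 b15 a6 a7
  row 2: a1 b22 b23 a4 a5 b26 a7
  row 3: b31 b32 a3 b34 b35 a6 b37
Rows 1 and 2 agree on Dest; apply Dest→FlightNo and equate their FlightNo entries.
Rows 1 and 2 agree on Pilot, Gate; apply Pilot, Gate→Origin, Capacity and equate their Origin, Capacity entries.
Rows 1 and 2 agree on Origin, FlightNo; apply Origin, FlightNo→Aircraft and equate their Aircraft entries.
No row becomes fully distinguished — the join is lossy.

No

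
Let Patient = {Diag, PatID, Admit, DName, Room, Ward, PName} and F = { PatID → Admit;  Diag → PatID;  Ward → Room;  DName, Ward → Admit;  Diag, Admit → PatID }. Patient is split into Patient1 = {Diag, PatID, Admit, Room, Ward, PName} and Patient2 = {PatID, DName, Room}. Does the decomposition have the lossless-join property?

Common attributes: Patient1 ∩ Patient2 = {PatID, Room}.
Closure of {PatID, Room}: PatID → Admit applies, adding Admit. So (PatID, Room)⁺ = {PatID, Admit, Room}.
The closure contains neither all of Patient1 = {Diag, PatID, Admit, Room, Ward, PName} nor all of Patient2 = {PatID, DName, Room}, so the common attributes are not a superkey of either fragment. The join is lossy.

No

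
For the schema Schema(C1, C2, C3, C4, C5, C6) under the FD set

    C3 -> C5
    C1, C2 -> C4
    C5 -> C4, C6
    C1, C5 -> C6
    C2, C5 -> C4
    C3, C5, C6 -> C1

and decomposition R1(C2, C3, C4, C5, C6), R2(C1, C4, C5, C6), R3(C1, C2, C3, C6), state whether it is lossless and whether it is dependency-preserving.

Lossless test (chase): Rows 1 and 3 agree on C3; apply C3→C5 and equate their C5 entries. Rows 1 and 3 agree on C5; apply C5→C4, C6 and equate their C4, C6 entries. Rows 1 and 3 agree on C3, C5, C6; apply C3, C5, C6→C1 and equate their C1 entries. Row 1 is now all distinguished symbols — the join is lossless.
Dependency preservation: the restricted closure of {C1, C2} across the fragments never reaches {C4}, so C1, C2 → C4 cannot be enforced without a join — not preserved.

lossless but not dependency-preserving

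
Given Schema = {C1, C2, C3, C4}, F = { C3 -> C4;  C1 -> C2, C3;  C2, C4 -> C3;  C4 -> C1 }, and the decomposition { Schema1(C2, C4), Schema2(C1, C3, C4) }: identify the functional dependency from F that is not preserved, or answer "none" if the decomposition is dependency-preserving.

C3 → C4 lies within Schema2.
C1 → C2, C3: restricted closure across fragments reaches C2, C3.
C2, C4 → C3: restricted closure across fragments reaches C3.
C4 → C1 lies within Schema2.
Every dependency is enforceable on the fragments, so the decomposition is dependency-preserving.

none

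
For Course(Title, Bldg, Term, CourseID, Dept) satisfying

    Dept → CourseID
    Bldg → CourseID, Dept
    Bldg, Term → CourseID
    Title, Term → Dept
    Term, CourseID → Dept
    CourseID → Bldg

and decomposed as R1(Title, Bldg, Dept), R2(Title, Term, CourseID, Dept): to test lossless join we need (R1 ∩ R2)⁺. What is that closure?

R1 ∩ R2 = {Title, Dept}.
Dept → CourseID applies, adding CourseID
CourseID → Bldg applies, adding Bldg
Closure: {Title, Bldg, CourseID, Dept}.

Title, Bldg, CourseID, Dept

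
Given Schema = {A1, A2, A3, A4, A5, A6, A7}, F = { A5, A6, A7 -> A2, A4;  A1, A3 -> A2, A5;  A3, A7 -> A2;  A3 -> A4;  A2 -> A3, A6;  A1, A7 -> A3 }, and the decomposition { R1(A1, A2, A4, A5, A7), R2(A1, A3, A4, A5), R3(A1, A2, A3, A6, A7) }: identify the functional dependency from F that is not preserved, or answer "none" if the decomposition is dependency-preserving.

Check A5, A6, A7 → A2, A4: no single fragment contains all of {A2, A4, A5, A6, A7}, and the restricted closure of {A5, A6, A7} across the fragments never reaches {A2, A4}.
A1, A3 → A2, A5 is preserved.
A3, A7 → A2 is preserved.
A3 → A4 is preserved.
A2 → A3, A6 is preserved.
A1, A7 → A3 is preserved.

A5, A6, A7 -> A2, A4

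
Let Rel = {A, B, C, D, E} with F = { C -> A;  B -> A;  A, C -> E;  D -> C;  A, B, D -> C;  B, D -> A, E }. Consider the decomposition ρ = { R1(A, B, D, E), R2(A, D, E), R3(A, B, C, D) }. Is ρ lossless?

Chase test. Columns are A, B, C, D, E; row i has aⱼ where attribute j ∈ Ri, else bᵢⱼ.
Initial tableau (one row per fragment):
  row 1: a1 a2 b13 a4 a5
  row 2: a1 b22 b23 a4 a5
  row 3: a1 a2 a3 a4 b35
Rows 1 and 2 agree on D; apply D→C and equate their C entries.
Rows 1 and 3 agree on D; apply D→C and equate their C entries.
Rows 1 and 3 agree on B, D; apply B, D→A, E and equate their A, E entries.
Row 1 is now all distinguished symbols — the join is lossless.

Yes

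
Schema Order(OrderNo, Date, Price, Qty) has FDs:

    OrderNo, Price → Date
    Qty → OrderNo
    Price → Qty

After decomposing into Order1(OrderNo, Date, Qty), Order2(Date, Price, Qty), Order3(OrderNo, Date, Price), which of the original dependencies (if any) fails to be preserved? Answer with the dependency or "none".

none

OrderNo, Price → Date lies within Order3.
Qty → OrderNo lies within Order1.
Price → Qty lies within Order2.
Every dependency is enforceable on the fragments, so the decomposition is dependency-preserving.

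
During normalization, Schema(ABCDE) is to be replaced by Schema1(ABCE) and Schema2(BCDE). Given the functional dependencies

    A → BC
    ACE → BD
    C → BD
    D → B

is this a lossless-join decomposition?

Common attributes: Schema1 ∩ Schema2 = {BCE}.
Closure of {BCE}: C → BD applies, adding D. So (BCE)⁺ = {BCDE}.
This closure contains every attribute of Schema2, so Schema1 ∩ Schema2 → Schema2. The join is lossless.

Yes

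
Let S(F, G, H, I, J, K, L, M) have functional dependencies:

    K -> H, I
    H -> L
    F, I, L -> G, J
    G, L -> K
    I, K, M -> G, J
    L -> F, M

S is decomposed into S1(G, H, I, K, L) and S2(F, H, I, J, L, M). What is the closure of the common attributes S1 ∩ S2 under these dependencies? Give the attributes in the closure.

S1 ∩ S2 = {H, I, L}.
L → F, M applies, adding F, M
F, I, L → G, J applies, adding G, J
G, L → K applies, adding K
Closure: {F, G, H, I, J, K, L, M}.

F, G, H, I, J, K, L, M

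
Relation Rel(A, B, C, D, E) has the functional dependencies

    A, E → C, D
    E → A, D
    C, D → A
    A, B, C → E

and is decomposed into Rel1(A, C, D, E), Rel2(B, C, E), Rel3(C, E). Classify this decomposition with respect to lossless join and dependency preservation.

lossless but not dependency-preserving

Lossless test (chase): Rows 1 and 2 agree on E; apply E→A, D and equate their A, D entries. Rows 1 and 3 agree on E; apply E→A, D and equate their A, D entries. Row 2 is now all distinguished symbols — the join is lossless.
Dependency preservation: the restricted closure of {A, B, C} across the fragments never reaches {E}, so A, B, C → E cannot be enforced without a join — not preserved.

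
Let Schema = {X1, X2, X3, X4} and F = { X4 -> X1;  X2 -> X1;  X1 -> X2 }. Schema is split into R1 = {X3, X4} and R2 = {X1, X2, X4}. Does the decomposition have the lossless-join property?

Common attributes: R1 ∩ R2 = {X4}.
Closure of {X4}: X4 → X1 applies, adding X1; X1 → X2 applies, adding X2. So (X4)⁺ = {X1, X2, X4}.
This closure contains every attribute of R2, so R1 ∩ R2 → R2. The join is lossless.

Yes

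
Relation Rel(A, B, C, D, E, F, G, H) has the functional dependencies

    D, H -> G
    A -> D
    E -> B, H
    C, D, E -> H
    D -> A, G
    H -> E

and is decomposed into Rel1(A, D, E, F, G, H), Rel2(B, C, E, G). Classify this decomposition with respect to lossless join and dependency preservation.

lossy but dependency-preserving

Lossless test: (E, G)⁺ = {B, E, G, H}, which is a superkey of neither fragment — lossy.
Dependency preservation: E → B, H; C, D, E → H are not contained in any single fragment, but the restricted closure of each left-hand side across the fragments still reaches the right-hand side; the remaining FDs each lie inside some fragment. All dependencies are preserved.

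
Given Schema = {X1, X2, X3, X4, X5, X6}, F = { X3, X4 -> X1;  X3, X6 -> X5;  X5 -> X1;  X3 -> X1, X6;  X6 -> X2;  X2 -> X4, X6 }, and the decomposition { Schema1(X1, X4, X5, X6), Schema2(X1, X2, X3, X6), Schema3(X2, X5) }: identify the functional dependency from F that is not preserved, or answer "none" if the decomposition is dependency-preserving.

X3, X6 -> X5

Check X3, X6 → X5: no single fragment contains all of {X3, X5, X6}, and the restricted closure of {X3, X6} across the fragments never reaches {X5}.
X3, X4 → X1 is preserved.
X5 → X1 is preserved.
X3 → X1, X6 is preserved.
X6 → X2 is preserved.
X2 → X4, X6 is preserved.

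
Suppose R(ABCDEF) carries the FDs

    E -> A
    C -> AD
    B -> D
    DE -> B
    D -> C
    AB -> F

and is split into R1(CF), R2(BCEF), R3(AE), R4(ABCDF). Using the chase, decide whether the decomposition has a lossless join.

Yes

Chase test. Columns are ABCDEF; row i has aⱼ where attribute j ∈ Ri, else bᵢⱼ.
Initial tableau (one row per fragment):
  row 1: b11 b12 a3 b14 b15 a6
  row 2: b21 a2 a3 b24 a5 a6
  row 3: a1 b32 b33 b34 a5 b36
  row 4: a1 a2 a3 a4 b45 a6
Rows 2 and 3 agree on E; apply E→A and equate their A entries.
Rows 1 and 2 agree on C; apply C→AD and equate their AD entries.
Rows 1 and 4 agree on C; apply C→AD and equate their AD entries.
Row 2 is now all distinguished symbols — the join is lossless.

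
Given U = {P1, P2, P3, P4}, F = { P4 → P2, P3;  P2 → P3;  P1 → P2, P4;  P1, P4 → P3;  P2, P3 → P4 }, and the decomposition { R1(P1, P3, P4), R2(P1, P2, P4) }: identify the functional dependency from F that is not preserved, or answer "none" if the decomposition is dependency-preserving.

P4 → P2, P3: restricted closure across fragments reaches P2, P3.
P2 → P3: restricted closure across fragments reaches P3.
P1 → P2, P4 lies within R2.
P1, P4 → P3 lies within R1.
P2, P3 → P4: restricted closure across fragments reaches P4.
Every dependency is enforceable on the fragments, so the decomposition is dependency-preserving.

none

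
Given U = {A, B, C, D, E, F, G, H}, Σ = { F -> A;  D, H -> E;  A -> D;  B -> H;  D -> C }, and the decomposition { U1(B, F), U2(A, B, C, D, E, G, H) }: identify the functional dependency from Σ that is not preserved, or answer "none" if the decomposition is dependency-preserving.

Check F → A: no single fragment contains all of {A, F}, and the restricted closure of {F} across the fragments never reaches {A}.
D, H → E is preserved.
A → D is preserved.
B → H is preserved.
D → C is preserved.

F -> A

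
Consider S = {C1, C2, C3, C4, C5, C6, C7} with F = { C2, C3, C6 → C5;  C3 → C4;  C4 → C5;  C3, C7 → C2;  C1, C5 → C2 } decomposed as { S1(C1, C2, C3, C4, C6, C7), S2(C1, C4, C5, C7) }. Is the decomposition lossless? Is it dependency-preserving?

Lossless test: (C1, C4, C7)⁺ = {C1, C2, C4, C5, C7}, which contains all of one fragment — lossless.
Dependency preservation: the restricted closure of {C1, C5} across the fragments never reaches {C2}, so C1, C5 → C2 cannot be enforced without a join — not preserved.

lossless but not dependency-preserving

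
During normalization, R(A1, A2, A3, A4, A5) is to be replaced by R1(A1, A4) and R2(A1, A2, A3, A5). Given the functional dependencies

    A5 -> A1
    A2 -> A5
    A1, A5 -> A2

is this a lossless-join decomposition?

Common attributes: R1 ∩ R2 = {A1}.
No dependency enlarges {A1}, so (A1)⁺ = {A1}.
The closure contains neither all of R1 = {A1, A4} nor all of R2 = {A1, A2, A3, A5}, so the common attributes are not a superkey of either fragment. The join is lossy.

No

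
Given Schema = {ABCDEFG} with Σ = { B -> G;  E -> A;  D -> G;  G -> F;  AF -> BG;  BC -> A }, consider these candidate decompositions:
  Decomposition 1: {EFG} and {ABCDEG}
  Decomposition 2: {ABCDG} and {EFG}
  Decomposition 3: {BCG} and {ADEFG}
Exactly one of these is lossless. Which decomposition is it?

Decomposition 1

Decomposition 1: common = {EG}, closure = {ABEFG} → lossless.
Decomposition 2: common = {G}, closure = {FG} → lossy.
Decomposition 3: common = {G}, closure = {FG} → lossy.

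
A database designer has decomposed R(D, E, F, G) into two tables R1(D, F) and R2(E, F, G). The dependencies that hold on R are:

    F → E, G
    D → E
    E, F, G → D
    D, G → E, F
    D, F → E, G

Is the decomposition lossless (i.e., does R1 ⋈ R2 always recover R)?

Yes

Common attributes: R1 ∩ R2 = {F}.
Closure of {F}: F → E, G applies, adding E, G; E, F, G → D applies, adding D. So (F)⁺ = {D, E, F, G}.
This closure contains every attribute of R1, so R1 ∩ R2 → R1. The join is lossless.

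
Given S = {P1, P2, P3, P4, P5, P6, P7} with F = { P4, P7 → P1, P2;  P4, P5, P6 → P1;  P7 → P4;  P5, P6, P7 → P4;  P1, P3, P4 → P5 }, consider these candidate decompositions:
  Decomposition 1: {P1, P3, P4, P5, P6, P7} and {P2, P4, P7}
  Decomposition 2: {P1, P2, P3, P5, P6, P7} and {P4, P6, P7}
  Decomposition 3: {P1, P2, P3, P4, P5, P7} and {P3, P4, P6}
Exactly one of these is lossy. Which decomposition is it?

Decomposition 1: common = {P4, P7}, closure = {P1, P2, P4, P7} → lossless.
Decomposition 2: common = {P6, P7}, closure = {P1, P2, P4, P6, P7} → lossless.
Decomposition 3: common = {P3, P4}, closure = {P3, P4} → lossy.

Decomposition 3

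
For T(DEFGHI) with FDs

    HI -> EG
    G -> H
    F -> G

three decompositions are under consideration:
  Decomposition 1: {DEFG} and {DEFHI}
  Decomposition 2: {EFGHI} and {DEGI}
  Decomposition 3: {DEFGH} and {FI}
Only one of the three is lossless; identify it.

Decomposition 1: common = {DEF}, closure = {DEFGH} → lossless.
Decomposition 2: common = {EGI}, closure = {EGHI} → lossy.
Decomposition 3: common = {F}, closure = {FGH} → lossy.

Decomposition 1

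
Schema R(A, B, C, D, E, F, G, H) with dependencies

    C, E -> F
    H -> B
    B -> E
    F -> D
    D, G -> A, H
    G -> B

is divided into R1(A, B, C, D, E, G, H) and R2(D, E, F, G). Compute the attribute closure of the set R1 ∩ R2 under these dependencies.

R1 ∩ R2 = {D, E, G}.
D, G → A, H applies, adding A, H
G → B applies, adding B
Closure: {A, B, D, E, G, H}.

A, B, D, E, G, H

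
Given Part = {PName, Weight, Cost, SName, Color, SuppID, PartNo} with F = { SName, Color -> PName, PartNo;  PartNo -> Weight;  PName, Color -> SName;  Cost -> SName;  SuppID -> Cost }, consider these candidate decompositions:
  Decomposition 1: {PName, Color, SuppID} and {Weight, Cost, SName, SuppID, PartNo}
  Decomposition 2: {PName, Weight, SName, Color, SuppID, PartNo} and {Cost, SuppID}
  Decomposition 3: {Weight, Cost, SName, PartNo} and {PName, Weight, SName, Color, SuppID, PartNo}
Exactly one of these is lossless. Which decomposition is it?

Decomposition 1: common = {SuppID}, closure = {Cost, SName, SuppID} → lossy.
Decomposition 2: common = {SuppID}, closure = {Cost, SName, SuppID} → lossless.
Decomposition 3: common = {Weight, SName, PartNo}, closure = {Weight, SName, PartNo} → lossy.

Decomposition 2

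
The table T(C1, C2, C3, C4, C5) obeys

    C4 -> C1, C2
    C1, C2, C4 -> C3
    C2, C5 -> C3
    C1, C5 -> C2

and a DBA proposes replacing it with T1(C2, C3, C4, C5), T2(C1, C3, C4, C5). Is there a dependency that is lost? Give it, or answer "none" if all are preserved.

C1, C5 -> C2

Check C1, C5 → C2: no single fragment contains all of {C1, C2, C5}, and the restricted closure of {C1, C5} across the fragments never reaches {C2}.
C4 → C1, C2 is preserved.
C1, C2, C4 → C3 is preserved.
C2, C5 → C3 is preserved.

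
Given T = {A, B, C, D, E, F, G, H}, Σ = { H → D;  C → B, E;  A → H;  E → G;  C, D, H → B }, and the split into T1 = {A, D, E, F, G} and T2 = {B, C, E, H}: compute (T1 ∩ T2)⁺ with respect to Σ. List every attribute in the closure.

E, G

T1 ∩ T2 = {E}.
E → G applies, adding G
Closure: {E, G}.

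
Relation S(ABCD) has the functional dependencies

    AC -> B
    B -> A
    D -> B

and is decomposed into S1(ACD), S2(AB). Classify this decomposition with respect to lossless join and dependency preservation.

lossy and not dependency-preserving

Lossless test: (A)⁺ = {A}, which is a superkey of neither fragment — lossy.
Dependency preservation: the restricted closure of {AC} across the fragments never reaches {B}, so AC → B cannot be enforced without a join — not preserved.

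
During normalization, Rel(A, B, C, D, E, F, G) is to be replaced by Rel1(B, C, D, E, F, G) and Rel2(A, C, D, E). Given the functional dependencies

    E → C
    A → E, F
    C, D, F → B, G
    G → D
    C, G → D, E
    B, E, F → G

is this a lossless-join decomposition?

No

Common attributes: Rel1 ∩ Rel2 = {C, D, E}.
No dependency enlarges {C, D, E}, so (C, D, E)⁺ = {C, D, E}.
The closure contains neither all of Rel1 = {B, C, D, E, F, G} nor all of Rel2 = {A, C, D, E}, so the common attributes are not a superkey of either fragment. The join is lossy.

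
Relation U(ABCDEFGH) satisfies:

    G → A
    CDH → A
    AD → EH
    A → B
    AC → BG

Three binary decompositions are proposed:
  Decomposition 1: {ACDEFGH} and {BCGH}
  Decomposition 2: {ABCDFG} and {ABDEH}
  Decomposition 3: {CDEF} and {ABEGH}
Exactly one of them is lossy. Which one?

Decomposition 1: common = {CGH}, closure = {ABCGH} → lossless.
Decomposition 2: common = {ABD}, closure = {ABDEH} → lossless.
Decomposition 3: common = {E}, closure = {E} → lossy.

Decomposition 3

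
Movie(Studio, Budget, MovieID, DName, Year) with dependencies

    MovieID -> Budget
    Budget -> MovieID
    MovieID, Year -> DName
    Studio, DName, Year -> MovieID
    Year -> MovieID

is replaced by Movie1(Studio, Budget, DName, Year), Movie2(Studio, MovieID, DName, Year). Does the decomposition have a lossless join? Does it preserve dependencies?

lossless but not dependency-preserving

Lossless test: (Studio, DName, Year)⁺ = {Studio, Budget, MovieID, DName, Year}, which contains all of one fragment — lossless.
Dependency preservation: the restricted closure of {MovieID} across the fragments never reaches {Budget}, so MovieID → Budget cannot be enforced without a join — not preserved.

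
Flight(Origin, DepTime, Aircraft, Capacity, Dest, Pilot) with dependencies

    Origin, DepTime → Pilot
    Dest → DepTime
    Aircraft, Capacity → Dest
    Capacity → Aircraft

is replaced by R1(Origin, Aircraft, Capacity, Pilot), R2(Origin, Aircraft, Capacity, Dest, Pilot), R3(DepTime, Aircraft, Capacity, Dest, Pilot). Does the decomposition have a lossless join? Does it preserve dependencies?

Lossless test (chase): Rows 2 and 3 agree on Dest; apply Dest→DepTime and equate their DepTime entries. Rows 1 and 2 agree on Aircraft, Capacity; apply Aircraft, Capacity→Dest and equate their Dest entries. Rows 1 and 2 agree on Dest; apply Dest→DepTime and equate their DepTime entries. Row 1 is now all distinguished symbols — the join is lossless.
Dependency preservation: the restricted closure of {Origin, DepTime} across the fragments never reaches {Pilot}, so Origin, DepTime → Pilot cannot be enforced without a join — not preserved.

lossless but not dependency-preserving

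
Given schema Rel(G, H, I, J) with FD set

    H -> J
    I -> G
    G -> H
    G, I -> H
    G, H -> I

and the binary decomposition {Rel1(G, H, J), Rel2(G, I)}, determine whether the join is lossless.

Common attributes: Rel1 ∩ Rel2 = {G}.
Closure of {G}: G → H applies, adding H; G, H → I applies, adding I; H → J applies, adding J. So (G)⁺ = {G, H, I, J}.
This closure contains every attribute of Rel1, so Rel1 ∩ Rel2 → Rel1. The join is lossless.

Yes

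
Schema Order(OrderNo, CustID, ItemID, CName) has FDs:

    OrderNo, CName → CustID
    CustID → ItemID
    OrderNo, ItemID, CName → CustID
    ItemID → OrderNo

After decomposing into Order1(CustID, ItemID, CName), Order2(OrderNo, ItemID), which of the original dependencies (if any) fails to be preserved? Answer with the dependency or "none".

OrderNo, CName → CustID

Check OrderNo, CName → CustID: no single fragment contains all of {OrderNo, CustID, CName}, and the restricted closure of {OrderNo, CName} across the fragments never reaches {CustID}.
CustID → ItemID is preserved.
OrderNo, ItemID, CName → CustID is preserved.
ItemID → OrderNo is preserved.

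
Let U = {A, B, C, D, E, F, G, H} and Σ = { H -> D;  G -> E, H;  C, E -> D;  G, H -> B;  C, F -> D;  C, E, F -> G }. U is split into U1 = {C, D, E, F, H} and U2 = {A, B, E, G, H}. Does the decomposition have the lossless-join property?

No

Common attributes: U1 ∩ U2 = {E, H}.
Closure of {E, H}: H → D applies, adding D. So (E, H)⁺ = {D, E, H}.
The closure contains neither all of U1 = {C, D, E, F, H} nor all of U2 = {A, B, E, G, H}, so the common attributes are not a superkey of either fragment. The join is lossy.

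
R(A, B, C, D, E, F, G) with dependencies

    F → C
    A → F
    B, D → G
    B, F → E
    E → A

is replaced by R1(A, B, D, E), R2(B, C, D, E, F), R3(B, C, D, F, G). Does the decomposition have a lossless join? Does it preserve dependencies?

Lossless test (chase): Rows 1 and 2 agree on B, D; apply B, D→G and equate their G entries. Rows 1 and 3 agree on B, D; apply B, D→G and equate their G entries. Rows 2 and 3 agree on B, F; apply B, F→E and equate their E entries. Rows 1 and 2 agree on E; apply E→A and equate their A entries. Rows 1 and 3 agree on E; apply E→A and equate their A entries. Rows 1 and 2 agree on A; apply A→F and equate their F entries. Rows 1 and 2 agree on F; apply F→C and equate their C entries. Row 1 is now all distinguished symbols — the join is lossless.
Dependency preservation: the restricted closure of {A} across the fragments never reaches {F}, so A → F cannot be enforced without a join — not preserved.

lossless but not dependency-preserving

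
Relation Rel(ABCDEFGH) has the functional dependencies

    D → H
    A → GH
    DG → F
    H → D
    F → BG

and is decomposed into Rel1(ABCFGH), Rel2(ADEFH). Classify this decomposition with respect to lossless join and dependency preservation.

Lossless test: (AFH)⁺ = {ABDFGH}, which is a superkey of neither fragment — lossy.
Dependency preservation: DG → F is not contained in any single fragment, but the restricted closure of its left-hand side across the fragments still reaches the right-hand side; the remaining FDs each lie inside some fragment. All dependencies are preserved.

lossy but dependency-preserving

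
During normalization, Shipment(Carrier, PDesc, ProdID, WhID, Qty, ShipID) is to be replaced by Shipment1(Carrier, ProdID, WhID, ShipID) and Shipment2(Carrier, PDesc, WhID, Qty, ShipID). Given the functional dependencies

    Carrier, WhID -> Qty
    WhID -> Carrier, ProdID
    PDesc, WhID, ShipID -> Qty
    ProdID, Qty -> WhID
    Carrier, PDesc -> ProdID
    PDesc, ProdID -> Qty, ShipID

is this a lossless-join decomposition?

Yes

Common attributes: Shipment1 ∩ Shipment2 = {Carrier, WhID, ShipID}.
Closure of {Carrier, WhID, ShipID}: Carrier, WhID → Qty applies, adding Qty; WhID → Carrier, ProdID applies, adding ProdID. So (Carrier, WhID, ShipID)⁺ = {Carrier, ProdID, WhID, Qty, ShipID}.
This closure contains every attribute of Shipment1, so Shipment1 ∩ Shipment2 → Shipment1. The join is lossless.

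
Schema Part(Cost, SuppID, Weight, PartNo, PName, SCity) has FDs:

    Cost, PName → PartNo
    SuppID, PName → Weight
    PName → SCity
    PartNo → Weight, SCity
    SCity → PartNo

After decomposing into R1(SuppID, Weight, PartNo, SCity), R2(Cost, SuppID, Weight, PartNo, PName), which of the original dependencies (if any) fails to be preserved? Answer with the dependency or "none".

none

Cost, PName → PartNo lies within R2.
SuppID, PName → Weight lies within R2.
PName → SCity: restricted closure across fragments reaches SCity.
PartNo → Weight, SCity lies within R1.
SCity → PartNo lies within R1.
Every dependency is enforceable on the fragments, so the decomposition is dependency-preserving.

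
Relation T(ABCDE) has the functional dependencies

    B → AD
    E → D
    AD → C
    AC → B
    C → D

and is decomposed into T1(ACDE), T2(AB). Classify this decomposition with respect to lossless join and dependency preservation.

Lossless test: (A)⁺ = {A}, which is a superkey of neither fragment — lossy.
Dependency preservation: the restricted closure of {B} across the fragments never reaches {AD}, so B → AD cannot be enforced without a join — not preserved.

lossy and not dependency-preserving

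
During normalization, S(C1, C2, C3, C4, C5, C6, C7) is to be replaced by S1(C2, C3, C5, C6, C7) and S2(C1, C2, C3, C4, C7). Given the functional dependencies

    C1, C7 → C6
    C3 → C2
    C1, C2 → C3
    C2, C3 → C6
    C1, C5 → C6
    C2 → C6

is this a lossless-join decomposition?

Common attributes: S1 ∩ S2 = {C2, C3, C7}.
Closure of {C2, C3, C7}: C2, C3 → C6 applies, adding C6. So (C2, C3, C7)⁺ = {C2, C3, C6, C7}.
The closure contains neither all of S1 = {C2, C3, C5, C6, C7} nor all of S2 = {C1, C2, C3, C4, C7}, so the common attributes are not a superkey of either fragment. The join is lossy.

No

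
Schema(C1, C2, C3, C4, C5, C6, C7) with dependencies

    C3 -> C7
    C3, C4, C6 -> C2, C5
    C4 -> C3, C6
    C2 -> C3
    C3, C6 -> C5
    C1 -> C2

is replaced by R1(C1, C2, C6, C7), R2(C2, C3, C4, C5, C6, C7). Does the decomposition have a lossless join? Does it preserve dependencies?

lossy but dependency-preserving

Lossless test: (C2, C6, C7)⁺ = {C2, C3, C5, C6, C7}, which is a superkey of neither fragment — lossy.
Dependency preservation: every FD's attributes lie within a single fragment, so each can be enforced locally — preserved.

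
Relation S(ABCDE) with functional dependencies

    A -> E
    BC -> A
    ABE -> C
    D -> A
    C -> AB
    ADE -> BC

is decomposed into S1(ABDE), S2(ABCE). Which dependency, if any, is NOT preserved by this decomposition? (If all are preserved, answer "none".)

A → E lies within S1.
BC → A lies within S2.
ABE → C lies within S2.
D → A lies within S1.
C → AB lies within S2.
ADE → BC: restricted closure across fragments reaches BC.
Every dependency is enforceable on the fragments, so the decomposition is dependency-preserving.

none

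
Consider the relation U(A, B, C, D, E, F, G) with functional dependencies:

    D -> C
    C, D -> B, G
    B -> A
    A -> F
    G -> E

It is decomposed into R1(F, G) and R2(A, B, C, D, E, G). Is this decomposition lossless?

No

Common attributes: R1 ∩ R2 = {G}.
Closure of {G}: G → E applies, adding E. So (G)⁺ = {E, G}.
The closure contains neither all of R1 = {F, G} nor all of R2 = {A, B, C, D, E, G}, so the common attributes are not a superkey of either fragment. The join is lossy.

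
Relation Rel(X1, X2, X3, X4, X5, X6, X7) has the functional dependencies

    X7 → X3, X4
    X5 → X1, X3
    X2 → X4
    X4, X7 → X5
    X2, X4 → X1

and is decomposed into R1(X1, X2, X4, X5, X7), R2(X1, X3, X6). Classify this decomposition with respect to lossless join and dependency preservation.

Lossless test: (X1)⁺ = {X1}, which is a superkey of neither fragment — lossy.
Dependency preservation: the restricted closure of {X7} across the fragments never reaches {X3, X4}, so X7 → X3, X4 cannot be enforced without a join — not preserved.

lossy and not dependency-preserving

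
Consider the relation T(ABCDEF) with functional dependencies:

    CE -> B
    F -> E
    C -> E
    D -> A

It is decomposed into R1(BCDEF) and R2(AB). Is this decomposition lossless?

Common attributes: R1 ∩ R2 = {B}.
No dependency enlarges {B}, so (B)⁺ = {B}.
The closure contains neither all of R1 = {BCDEF} nor all of R2 = {AB}, so the common attributes are not a superkey of either fragment. The join is lossy.

No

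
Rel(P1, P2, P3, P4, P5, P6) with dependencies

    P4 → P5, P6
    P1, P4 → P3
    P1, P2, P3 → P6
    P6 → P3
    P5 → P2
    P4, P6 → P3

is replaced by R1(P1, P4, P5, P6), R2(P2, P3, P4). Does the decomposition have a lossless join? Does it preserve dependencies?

lossless but not dependency-preserving

Lossless test: (P4)⁺ = {P2, P3, P4, P5, P6}, which contains all of one fragment — lossless.
Dependency preservation: the restricted closure of {P1, P2, P3} across the fragments never reaches {P6}, so P1, P2, P3 → P6 cannot be enforced without a join — not preserved.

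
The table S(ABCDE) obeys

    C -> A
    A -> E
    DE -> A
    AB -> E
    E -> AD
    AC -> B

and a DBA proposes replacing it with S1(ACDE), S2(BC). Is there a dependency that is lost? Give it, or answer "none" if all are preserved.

none

C → A lies within S1.
A → E lies within S1.
DE → A lies within S1.
AB → E: restricted closure across fragments reaches E.
E → AD lies within S1.
AC → B: restricted closure across fragments reaches B.
Every dependency is enforceable on the fragments, so the decomposition is dependency-preserving.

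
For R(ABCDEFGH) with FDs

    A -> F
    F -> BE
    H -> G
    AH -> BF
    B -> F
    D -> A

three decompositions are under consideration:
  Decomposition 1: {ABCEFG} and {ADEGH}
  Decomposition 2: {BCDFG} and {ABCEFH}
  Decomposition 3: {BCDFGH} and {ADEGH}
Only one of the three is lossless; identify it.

Decomposition 3

Decomposition 1: common = {AEG}, closure = {ABEFG} → lossy.
Decomposition 2: common = {BCF}, closure = {BCEF} → lossy.
Decomposition 3: common = {DGH}, closure = {ABDEFGH} → lossless.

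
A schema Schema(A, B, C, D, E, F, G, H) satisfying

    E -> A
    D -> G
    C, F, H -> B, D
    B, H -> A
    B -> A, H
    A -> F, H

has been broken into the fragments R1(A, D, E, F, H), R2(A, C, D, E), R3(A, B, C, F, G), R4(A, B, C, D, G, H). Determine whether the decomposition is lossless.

Chase test. Columns are A, B, C, D, E, F, G, H; row i has aⱼ where attribute j ∈ Ri, else bᵢⱼ.
Initial tableau (one row per fragment):
  row 1: a1 b12 b13 a4 a5 a6 b17 a8
  row 2: a1 b22 a3 a4 a5 b26 b27 b28
  row 3: a1 a2 a3 b34 b35 a6 a7 b38
  row 4: a1 a2 a3 a4 b45 b46 a7 a8
Rows 1 and 2 agree on D; apply D→G and equate their G entries.
Rows 1 and 4 agree on D; apply D→G and equate their G entries.
Rows 3 and 4 agree on B; apply B→A, H and equate their A, H entries.
Rows 1 and 2 agree on A; apply A→F, H and equate their F, H entries.
Rows 1 and 4 agree on A; apply A→F, H and equate their F, H entries.
Rows 2 and 3 agree on C, F, H; apply C, F, H→B, D and equate their B, D entries.
Row 2 is now all distinguished symbols — the join is lossless.

Yes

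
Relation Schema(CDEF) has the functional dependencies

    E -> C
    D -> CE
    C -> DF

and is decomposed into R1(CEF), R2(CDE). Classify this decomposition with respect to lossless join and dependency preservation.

Lossless test: (CE)⁺ = {CDEF}, which contains all of one fragment — lossless.
Dependency preservation: C → DF is not contained in any single fragment, but the restricted closure of its left-hand side across the fragments still reaches the right-hand side; the remaining FDs each lie inside some fragment. All dependencies are preserved.

lossless and dependency-preserving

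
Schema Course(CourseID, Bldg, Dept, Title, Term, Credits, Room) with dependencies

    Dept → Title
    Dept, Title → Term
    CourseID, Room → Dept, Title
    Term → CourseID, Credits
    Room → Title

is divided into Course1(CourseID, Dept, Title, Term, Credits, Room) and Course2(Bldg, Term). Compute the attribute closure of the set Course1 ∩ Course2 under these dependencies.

CourseID, Term, Credits

Course1 ∩ Course2 = {Term}.
Term → CourseID, Credits applies, adding CourseID, Credits
Closure: {CourseID, Term, Credits}.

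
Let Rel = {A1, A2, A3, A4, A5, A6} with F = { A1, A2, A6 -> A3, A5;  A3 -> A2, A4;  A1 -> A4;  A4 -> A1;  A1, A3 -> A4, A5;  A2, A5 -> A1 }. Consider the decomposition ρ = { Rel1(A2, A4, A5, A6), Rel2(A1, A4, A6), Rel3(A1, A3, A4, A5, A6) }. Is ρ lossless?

Chase test. Columns are A1, A2, A3, A4, A5, A6; row i has aⱼ where attribute j ∈ Reli, else bᵢⱼ.
Initial tableau (one row per fragment):
  row 1: b11 a2 b13 a4 a5 a6
  row 2: a1 b22 b23 a4 b25 a6
  row 3: a1 b32 a3 a4 a5 a6
Rows 1 and 2 agree on A4; apply A4→A1 and equate their A1 entries.
No row becomes fully distinguished — the join is lossy.

No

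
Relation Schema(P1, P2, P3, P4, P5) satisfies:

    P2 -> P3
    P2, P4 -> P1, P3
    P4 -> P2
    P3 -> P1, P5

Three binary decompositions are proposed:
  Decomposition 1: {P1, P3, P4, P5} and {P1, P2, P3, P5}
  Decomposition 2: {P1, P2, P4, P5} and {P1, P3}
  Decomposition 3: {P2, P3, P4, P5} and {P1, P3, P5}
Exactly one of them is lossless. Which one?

Decomposition 1: common = {P1, P3, P5}, closure = {P1, P3, P5} → lossy.
Decomposition 2: common = {P1}, closure = {P1} → lossy.
Decomposition 3: common = {P3, P5}, closure = {P1, P3, P5} → lossless.

Decomposition 3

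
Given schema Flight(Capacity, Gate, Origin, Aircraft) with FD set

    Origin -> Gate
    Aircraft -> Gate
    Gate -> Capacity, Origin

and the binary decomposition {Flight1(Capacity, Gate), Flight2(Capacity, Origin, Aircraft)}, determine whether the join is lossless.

Common attributes: Flight1 ∩ Flight2 = {Capacity}.
No dependency enlarges {Capacity}, so (Capacity)⁺ = {Capacity}.
The closure contains neither all of Flight1 = {Capacity, Gate} nor all of Flight2 = {Capacity, Origin, Aircraft}, so the common attributes are not a superkey of either fragment. The join is lossy.

No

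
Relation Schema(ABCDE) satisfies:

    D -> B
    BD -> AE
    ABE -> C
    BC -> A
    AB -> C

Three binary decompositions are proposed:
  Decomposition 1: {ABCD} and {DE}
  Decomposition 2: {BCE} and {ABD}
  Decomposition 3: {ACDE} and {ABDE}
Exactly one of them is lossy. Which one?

Decomposition 2

Decomposition 1: common = {D}, closure = {ABCDE} → lossless.
Decomposition 2: common = {B}, closure = {B} → lossy.
Decomposition 3: common = {ADE}, closure = {ABCDE} → lossless.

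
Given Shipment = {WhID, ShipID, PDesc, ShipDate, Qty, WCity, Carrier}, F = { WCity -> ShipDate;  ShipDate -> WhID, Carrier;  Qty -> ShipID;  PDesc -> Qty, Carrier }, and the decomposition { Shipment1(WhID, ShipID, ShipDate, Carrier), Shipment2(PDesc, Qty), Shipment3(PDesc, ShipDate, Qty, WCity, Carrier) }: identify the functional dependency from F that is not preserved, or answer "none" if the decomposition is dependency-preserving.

Qty -> ShipID

Check Qty → ShipID: no single fragment contains all of {ShipID, Qty}, and the restricted closure of {Qty} across the fragments never reaches {ShipID}.
WCity → ShipDate is preserved.
ShipDate → WhID, Carrier is preserved.
PDesc → Qty, Carrier is preserved.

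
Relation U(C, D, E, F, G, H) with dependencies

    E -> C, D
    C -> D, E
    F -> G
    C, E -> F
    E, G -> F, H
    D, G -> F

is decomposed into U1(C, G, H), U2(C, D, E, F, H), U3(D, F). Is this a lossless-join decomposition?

Chase test. Columns are C, D, E, F, G, H; row i has aⱼ where attribute j ∈ Ui, else bᵢⱼ.
Initial tableau (one row per fragment):
  row 1: a1 b12 b13 b14 a5 a6
  row 2: a1 a2 a3 a4 b25 a6
  row 3: b31 a2 b33 a4 b35 b36
Rows 1 and 2 agree on C; apply C→D, E and equate their D, E entries.
Rows 2 and 3 agree on F; apply F→G and equate their G entries.
Rows 1 and 2 agree on C, E; apply C, E→F and equate their F entries.
Rows 1 and 2 agree on F; apply F→G and equate their G entries.
Row 1 is now all distinguished symbols — the join is lossless.

Yes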